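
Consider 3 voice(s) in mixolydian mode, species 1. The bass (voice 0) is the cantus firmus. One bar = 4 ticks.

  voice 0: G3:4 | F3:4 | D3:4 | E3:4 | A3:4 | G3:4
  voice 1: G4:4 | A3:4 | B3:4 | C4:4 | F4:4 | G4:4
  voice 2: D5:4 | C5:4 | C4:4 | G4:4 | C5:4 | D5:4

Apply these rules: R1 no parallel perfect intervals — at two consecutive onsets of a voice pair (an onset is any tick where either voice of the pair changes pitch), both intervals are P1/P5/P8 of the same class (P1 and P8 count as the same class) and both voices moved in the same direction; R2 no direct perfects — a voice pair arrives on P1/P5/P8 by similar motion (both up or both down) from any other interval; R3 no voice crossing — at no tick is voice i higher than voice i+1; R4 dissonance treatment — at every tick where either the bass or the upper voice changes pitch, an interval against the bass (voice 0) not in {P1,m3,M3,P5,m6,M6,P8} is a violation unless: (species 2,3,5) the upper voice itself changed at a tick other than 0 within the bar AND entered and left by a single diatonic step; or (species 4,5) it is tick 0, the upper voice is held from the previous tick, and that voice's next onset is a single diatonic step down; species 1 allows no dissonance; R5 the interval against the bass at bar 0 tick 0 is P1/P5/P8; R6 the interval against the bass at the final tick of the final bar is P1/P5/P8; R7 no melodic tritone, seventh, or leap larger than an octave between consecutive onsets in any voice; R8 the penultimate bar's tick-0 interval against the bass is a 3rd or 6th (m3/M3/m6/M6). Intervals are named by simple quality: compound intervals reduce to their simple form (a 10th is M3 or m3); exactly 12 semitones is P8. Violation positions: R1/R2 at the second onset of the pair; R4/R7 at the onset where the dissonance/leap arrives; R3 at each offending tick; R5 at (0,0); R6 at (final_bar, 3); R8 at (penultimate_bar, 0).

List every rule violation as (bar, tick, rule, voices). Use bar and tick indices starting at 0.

(1, 0, R1, (0, 2))
(1, 0, R7, (1,))
(2, 0, R4, (0, 2))
(3, 0, R2, (1, 2))
(4, 0, R1, (1, 2))
(5, 0, R1, (1, 2))

bar 0: v0=G3 v1=G4 v2=D5 downbeat P5
bar 1: v0=F3 v1=A3 v2=C5 downbeat P5
bar 2: v0=D3 v1=B3 v2=C4 downbeat m7
bar 3: v0=E3 v1=C4 v2=G4 downbeat m3
bar 4: v0=A3 v1=F4 v2=C5 downbeat m3
bar 5: v0=G3 v1=G4 v2=D5 downbeat P5
  -> R1 @ bar 1 tick 0 v(0, 2): G3/D5 P5 -> F3/C5 P5 similar
  -> R7 @ bar 1 tick 0 v(1,): G4->A3 leap 10st
  -> R4 @ bar 2 tick 0 v(0, 2): D3/C4 m7 untreated
  -> R2 @ bar 3 tick 0 v(1, 2): B3/C4 m2 -> C4/G4 P5 similar
  -> R1 @ bar 4 tick 0 v(1, 2): C4/G4 P5 -> F4/C5 P5 similar
  -> R1 @ bar 5 tick 0 v(1, 2): F4/C5 P5 -> G4/D5 P5 similar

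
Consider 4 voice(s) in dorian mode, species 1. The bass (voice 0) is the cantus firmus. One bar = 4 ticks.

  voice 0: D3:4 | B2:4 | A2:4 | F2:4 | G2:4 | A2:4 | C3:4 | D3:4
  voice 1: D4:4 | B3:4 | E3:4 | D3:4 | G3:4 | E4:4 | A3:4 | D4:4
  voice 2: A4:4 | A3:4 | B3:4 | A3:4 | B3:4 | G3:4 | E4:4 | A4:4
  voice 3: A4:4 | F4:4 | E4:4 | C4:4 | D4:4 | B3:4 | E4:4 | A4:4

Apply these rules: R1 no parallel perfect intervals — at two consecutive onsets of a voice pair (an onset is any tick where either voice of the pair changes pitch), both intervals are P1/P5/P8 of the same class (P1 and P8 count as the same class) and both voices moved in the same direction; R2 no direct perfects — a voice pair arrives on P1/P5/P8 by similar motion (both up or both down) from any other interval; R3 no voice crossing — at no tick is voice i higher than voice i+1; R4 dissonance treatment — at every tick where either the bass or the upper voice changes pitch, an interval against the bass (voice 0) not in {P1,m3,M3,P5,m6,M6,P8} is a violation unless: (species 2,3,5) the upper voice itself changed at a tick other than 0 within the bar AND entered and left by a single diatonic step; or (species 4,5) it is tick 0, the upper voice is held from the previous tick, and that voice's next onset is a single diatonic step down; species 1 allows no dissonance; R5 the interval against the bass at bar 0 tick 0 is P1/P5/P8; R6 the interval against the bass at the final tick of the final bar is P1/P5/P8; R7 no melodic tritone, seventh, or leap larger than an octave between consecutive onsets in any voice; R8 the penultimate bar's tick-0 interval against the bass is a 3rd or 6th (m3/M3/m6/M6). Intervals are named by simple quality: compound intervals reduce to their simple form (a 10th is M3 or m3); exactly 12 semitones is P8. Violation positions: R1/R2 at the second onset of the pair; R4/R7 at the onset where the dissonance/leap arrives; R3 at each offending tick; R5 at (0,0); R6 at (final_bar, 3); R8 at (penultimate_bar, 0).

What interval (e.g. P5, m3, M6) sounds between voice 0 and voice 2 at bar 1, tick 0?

m7

voice 0=B2 voice 2=A3 -> m7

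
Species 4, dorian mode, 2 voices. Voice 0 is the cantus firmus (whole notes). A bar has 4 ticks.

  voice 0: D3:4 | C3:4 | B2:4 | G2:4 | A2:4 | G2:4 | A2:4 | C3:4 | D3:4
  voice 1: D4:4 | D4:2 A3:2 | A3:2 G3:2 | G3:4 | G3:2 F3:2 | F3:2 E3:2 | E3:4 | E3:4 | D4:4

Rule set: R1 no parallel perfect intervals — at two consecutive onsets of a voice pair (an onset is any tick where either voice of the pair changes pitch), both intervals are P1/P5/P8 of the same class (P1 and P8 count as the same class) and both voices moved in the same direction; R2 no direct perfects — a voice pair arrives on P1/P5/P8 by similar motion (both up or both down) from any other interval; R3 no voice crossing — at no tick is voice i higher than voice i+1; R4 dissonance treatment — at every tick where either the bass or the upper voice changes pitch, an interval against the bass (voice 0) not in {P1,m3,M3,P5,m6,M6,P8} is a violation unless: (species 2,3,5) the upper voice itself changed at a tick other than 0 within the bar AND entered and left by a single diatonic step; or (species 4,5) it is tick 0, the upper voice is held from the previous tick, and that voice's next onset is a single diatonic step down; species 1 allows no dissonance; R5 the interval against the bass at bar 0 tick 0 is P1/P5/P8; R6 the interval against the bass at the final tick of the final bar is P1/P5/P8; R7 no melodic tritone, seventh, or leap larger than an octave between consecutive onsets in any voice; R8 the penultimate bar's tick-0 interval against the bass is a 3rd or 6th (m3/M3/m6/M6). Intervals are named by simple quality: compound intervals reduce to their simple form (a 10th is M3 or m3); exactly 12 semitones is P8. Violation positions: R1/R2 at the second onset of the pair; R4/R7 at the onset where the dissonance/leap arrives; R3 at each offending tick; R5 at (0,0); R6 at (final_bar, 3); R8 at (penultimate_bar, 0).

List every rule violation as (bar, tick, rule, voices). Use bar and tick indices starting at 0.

bar 0: v0=D3 v1=D4 downbeat P8
bar 1: v0=C3 v1=D4 downbeat M2
bar 2: v0=B2 v1=A3 downbeat m7
bar 3: v0=G2 v1=G3 downbeat P8
bar 4: v0=A2 v1=G3 downbeat m7
bar 5: v0=G2 v1=F3 downbeat m7
bar 6: v0=A2 v1=E3 downbeat P5
bar 7: v0=C3 v1=E3 downbeat M3
bar 8: v0=D3 v1=D4 downbeat P8
  -> R4 @ bar 1 tick 0 v(0, 1): C3/D4 M2 untreated
  -> R2 @ bar 8 tick 0 v(0, 1): C3/E3 M3 -> D3/D4 P8 similar
  -> R7 @ bar 8 tick 0 v(1,): E3->D4 leap 10st

(1, 0, R4, (0, 1))
(8, 0, R2, (0, 1))
(8, 0, R7, (1,))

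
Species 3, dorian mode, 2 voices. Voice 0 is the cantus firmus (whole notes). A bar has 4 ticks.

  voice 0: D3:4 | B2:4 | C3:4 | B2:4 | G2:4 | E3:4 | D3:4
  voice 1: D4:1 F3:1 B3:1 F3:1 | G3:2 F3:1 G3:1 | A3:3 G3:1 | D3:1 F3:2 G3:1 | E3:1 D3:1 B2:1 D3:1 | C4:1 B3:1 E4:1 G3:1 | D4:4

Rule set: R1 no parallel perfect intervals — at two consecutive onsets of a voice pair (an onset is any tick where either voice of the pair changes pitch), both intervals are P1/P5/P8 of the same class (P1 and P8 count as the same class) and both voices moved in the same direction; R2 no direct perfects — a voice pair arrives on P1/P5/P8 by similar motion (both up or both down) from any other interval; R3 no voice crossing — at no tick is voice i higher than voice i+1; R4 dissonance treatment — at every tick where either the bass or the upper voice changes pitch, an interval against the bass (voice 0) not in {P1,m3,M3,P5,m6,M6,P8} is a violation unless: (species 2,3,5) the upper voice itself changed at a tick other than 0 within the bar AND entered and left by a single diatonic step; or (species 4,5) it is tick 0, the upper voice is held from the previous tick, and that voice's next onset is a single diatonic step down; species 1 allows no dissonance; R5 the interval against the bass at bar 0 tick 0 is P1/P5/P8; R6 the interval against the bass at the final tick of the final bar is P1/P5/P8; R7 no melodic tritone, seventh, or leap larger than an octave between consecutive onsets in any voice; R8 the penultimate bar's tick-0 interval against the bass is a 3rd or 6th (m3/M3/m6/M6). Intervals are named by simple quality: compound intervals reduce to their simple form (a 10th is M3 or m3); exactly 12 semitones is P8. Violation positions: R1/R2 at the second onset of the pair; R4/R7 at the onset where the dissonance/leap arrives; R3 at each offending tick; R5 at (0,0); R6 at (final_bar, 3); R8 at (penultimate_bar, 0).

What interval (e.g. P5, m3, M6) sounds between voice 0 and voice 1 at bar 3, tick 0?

m3

voice 0=B2 voice 1=D3 -> m3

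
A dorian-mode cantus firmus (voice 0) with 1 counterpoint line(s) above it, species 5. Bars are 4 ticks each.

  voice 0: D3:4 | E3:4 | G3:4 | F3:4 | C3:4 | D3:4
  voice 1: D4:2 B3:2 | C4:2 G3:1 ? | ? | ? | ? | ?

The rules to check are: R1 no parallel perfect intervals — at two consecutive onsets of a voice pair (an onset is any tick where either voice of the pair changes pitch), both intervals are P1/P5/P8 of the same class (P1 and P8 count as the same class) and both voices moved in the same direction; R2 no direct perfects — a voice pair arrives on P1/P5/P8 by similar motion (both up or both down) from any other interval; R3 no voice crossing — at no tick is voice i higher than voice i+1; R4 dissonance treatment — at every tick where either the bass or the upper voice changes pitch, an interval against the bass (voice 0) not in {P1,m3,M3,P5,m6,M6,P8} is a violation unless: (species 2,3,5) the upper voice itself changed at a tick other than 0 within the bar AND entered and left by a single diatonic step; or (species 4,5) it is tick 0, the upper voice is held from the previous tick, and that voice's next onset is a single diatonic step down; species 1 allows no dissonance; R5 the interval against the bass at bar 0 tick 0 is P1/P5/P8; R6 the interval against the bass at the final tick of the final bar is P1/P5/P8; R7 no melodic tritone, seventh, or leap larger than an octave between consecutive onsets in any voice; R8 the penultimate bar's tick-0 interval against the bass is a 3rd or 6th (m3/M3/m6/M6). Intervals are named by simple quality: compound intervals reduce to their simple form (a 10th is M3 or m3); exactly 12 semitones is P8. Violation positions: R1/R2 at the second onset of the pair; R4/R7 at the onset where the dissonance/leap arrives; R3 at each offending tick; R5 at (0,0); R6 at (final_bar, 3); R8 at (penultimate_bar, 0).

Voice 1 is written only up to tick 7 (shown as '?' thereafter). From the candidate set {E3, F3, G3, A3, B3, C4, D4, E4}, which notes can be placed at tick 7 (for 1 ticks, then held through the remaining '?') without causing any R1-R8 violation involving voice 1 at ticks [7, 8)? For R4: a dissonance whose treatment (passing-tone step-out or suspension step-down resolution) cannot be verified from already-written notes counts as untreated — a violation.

E3: legal
F3: violates R4
G3: legal
A3: violates R4
B3: legal
C4: legal
D4: violates R4
E4: legal

{B3, C4, E3, E4, G3}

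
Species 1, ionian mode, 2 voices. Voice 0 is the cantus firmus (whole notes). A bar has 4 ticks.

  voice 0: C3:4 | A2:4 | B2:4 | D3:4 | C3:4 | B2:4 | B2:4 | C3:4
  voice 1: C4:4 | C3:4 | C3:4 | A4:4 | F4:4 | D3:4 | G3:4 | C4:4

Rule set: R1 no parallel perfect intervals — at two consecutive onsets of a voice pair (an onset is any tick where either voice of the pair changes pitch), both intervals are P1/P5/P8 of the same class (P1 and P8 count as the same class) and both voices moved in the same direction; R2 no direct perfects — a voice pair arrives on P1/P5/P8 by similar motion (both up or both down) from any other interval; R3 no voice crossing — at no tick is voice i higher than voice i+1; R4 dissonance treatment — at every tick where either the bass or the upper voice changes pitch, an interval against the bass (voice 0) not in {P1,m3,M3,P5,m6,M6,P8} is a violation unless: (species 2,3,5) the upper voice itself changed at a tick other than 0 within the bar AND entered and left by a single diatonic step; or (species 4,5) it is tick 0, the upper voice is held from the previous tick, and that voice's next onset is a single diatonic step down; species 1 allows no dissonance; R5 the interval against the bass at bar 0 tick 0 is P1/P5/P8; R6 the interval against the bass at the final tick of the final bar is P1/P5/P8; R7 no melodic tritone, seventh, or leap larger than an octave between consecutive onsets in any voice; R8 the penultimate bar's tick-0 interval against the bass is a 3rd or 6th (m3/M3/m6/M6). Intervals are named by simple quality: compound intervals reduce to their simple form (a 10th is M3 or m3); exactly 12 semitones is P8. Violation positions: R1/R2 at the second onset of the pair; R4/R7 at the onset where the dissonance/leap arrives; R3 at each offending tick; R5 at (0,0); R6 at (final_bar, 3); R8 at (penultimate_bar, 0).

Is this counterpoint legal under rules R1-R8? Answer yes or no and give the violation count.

No (6 violations)

bar 0: v0=C3 v1=C4 (P8)
bar 1: v0=A2 v1=C3 (m3)
bar 2: v0=B2 v1=C3 (m2)
bar 3: v0=D3 v1=A4 (P5)
bar 4: v0=C3 v1=F4 (P4)
bar 5: v0=B2 v1=D3 (m3)
bar 6: v0=B2 v1=G3 (m6)
bar 7: v0=C3 v1=C4 (P8)
  R4 @ bar2.0: B2/C3 m2 untreated
  R2 @ bar3.0: B2/C3 m2 -> D3/A4 P5 similar
  R7 @ bar3.0: C3->A4 leap 21st
  R4 @ bar4.0: C3/F4 P4 untreated
  R7 @ bar5.0: F4->D3 leap 15st
  R2 @ bar7.0: B2/G3 m6 -> C3/C4 P8 similar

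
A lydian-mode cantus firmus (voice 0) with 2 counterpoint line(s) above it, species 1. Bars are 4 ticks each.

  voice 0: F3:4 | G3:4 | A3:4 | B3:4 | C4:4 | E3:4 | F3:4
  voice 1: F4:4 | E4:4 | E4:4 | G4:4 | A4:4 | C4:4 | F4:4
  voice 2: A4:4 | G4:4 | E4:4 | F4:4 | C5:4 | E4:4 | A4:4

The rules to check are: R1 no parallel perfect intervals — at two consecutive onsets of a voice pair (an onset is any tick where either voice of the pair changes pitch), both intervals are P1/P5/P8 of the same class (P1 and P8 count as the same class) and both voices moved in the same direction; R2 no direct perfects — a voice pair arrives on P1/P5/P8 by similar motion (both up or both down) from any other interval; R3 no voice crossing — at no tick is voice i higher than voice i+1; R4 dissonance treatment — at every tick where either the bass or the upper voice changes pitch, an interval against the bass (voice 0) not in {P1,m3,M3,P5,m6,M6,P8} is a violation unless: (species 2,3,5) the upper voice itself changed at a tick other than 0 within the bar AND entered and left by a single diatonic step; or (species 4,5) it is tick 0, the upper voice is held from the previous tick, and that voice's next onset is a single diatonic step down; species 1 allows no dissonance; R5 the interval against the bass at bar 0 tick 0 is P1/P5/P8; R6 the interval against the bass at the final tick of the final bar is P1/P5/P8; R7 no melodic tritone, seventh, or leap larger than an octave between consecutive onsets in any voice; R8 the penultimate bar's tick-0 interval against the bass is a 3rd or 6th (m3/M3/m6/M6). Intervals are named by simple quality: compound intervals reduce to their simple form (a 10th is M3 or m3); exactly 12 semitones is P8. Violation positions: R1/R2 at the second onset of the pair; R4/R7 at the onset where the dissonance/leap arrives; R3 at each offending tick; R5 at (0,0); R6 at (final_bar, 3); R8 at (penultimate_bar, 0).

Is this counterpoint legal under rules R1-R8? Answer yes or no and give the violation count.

No (11 violations)

bar 0: v0=F3 v1=F4 v2=A4 (M3)
bar 1: v0=G3 v1=E4 v2=G4 (P8)
bar 2: v0=A3 v1=E4 v2=E4 (P5)
bar 3: v0=B3 v1=G4 v2=F4 (TT)
bar 4: v0=C4 v1=A4 v2=C5 (P8)
bar 5: v0=E3 v1=C4 v2=E4 (P8)
bar 6: v0=F3 v1=F4 v2=A4 (M3)
  R5 @ bar0.0: opens on M3
  R3 @ bar3.0: G4 above F4
  R4 @ bar3.0: B3/F4 TT untreated
  R3 @ bar3.1: G4 above F4
  R3 @ bar3.2: G4 above F4
  R3 @ bar3.3: G4 above F4
  R2 @ bar4.0: B3/F4 TT -> C4/C5 P8 similar
  R1 @ bar5.0: C4/C5 P8 -> E3/E4 P8 similar
  R8 @ bar5.0: penult P8 not 3rd/6th
  R2 @ bar6.0: E3/C4 m6 -> F3/F4 P8 similar
  R6 @ bar6.3: closes on M3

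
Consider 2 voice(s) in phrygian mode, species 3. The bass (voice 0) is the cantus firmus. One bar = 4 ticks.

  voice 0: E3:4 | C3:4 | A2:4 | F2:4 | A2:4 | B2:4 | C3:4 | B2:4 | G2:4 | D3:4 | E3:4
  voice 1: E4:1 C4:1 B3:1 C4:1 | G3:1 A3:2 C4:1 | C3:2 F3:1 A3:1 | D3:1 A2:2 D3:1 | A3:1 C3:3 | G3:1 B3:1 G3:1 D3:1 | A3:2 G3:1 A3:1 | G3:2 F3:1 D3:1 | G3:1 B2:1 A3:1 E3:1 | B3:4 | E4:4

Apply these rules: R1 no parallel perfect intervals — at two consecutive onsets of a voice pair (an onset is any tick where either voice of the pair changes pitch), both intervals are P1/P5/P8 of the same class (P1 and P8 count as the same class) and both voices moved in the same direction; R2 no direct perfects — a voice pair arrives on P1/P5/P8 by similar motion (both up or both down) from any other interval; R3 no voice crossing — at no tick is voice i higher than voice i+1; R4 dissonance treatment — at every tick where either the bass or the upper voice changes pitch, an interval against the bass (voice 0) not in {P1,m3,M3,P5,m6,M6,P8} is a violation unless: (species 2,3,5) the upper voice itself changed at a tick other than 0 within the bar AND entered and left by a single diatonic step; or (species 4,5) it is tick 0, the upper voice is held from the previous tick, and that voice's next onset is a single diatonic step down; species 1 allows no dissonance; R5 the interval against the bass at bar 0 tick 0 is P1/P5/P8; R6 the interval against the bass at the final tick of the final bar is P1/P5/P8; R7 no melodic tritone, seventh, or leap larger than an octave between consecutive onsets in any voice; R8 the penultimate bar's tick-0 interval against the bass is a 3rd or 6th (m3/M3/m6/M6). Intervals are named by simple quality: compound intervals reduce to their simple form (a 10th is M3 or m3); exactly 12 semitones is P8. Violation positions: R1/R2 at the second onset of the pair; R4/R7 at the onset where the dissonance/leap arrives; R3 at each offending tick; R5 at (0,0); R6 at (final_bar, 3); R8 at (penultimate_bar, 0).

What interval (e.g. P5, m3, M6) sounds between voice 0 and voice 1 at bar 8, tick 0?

P8

voice 0=G2 voice 1=G3 -> P8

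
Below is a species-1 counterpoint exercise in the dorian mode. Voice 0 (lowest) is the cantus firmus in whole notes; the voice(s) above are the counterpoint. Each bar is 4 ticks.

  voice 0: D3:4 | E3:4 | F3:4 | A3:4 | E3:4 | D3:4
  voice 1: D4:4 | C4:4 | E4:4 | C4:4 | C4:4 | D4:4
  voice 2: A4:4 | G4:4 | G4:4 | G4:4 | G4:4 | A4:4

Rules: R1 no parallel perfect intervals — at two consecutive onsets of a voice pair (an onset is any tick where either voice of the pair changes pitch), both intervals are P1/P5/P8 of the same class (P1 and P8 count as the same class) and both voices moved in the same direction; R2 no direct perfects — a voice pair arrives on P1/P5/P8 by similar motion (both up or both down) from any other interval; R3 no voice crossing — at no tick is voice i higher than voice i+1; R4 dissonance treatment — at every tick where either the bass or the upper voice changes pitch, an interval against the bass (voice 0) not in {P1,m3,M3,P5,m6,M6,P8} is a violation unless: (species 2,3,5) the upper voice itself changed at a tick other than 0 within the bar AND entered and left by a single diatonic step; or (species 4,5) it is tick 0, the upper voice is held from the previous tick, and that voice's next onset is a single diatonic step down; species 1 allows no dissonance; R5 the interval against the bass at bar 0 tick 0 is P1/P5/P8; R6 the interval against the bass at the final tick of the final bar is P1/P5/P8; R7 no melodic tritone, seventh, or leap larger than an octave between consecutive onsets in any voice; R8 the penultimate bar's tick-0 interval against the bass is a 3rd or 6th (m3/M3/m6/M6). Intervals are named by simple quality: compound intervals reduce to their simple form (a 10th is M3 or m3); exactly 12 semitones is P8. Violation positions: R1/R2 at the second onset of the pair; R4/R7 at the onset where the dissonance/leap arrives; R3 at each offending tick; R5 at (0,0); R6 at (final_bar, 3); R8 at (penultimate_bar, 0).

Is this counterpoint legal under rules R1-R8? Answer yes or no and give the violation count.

No (5 violations)

bar 0: v0=D3 v1=D4 v2=A4 (P5)
bar 1: v0=E3 v1=C4 v2=G4 (m3)
bar 2: v0=F3 v1=E4 v2=G4 (M2)
bar 3: v0=A3 v1=C4 v2=G4 (m7)
bar 4: v0=E3 v1=C4 v2=G4 (m3)
bar 5: v0=D3 v1=D4 v2=A4 (P5)
  R1 @ bar1.0: D4/A4 P5 -> C4/G4 P5 similar
  R4 @ bar2.0: F3/E4 M7 untreated
  R4 @ bar2.0: F3/G4 M2 untreated
  R4 @ bar3.0: A3/G4 m7 untreated
  R1 @ bar5.0: C4/G4 P5 -> D4/A4 P5 similar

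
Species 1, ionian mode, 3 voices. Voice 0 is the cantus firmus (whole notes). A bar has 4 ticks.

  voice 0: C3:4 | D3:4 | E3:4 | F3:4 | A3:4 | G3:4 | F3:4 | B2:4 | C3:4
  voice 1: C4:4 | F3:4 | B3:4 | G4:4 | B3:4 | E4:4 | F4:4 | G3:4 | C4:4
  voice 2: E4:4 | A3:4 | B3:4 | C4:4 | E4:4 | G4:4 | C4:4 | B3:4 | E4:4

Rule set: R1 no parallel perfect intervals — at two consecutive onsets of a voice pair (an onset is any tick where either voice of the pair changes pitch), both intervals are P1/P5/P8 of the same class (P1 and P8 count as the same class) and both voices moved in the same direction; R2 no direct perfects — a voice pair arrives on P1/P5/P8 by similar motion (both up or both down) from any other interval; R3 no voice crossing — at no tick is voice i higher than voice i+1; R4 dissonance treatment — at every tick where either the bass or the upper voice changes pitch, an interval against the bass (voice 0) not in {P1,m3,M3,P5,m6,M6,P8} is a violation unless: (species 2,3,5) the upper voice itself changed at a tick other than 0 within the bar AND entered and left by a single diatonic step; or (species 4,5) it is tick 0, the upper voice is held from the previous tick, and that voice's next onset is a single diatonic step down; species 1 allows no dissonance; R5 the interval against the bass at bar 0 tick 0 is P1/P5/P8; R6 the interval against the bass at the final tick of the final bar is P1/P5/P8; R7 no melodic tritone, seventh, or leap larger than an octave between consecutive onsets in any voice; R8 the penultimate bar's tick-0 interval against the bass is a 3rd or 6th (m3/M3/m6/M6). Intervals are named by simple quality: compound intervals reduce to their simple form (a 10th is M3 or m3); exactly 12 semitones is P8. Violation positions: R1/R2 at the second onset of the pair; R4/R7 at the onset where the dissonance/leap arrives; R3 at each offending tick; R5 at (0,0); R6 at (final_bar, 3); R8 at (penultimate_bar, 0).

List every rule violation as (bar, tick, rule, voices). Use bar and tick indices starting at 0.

bar 0: v0=C3 v1=C4 v2=E4 downbeat M3
bar 1: v0=D3 v1=F3 v2=A3 downbeat P5
bar 2: v0=E3 v1=B3 v2=B3 downbeat P5
bar 3: v0=F3 v1=G4 v2=C4 downbeat P5
bar 4: v0=A3 v1=B3 v2=E4 downbeat P5
bar 5: v0=G3 v1=E4 v2=G4 downbeat P8
bar 6: v0=F3 v1=F4 v2=C4 downbeat P5
bar 7: v0=B2 v1=G3 v2=B3 downbeat P8
bar 8: v0=C3 v1=C4 v2=E4 downbeat M3
  -> R5 @ bar 0 tick 0 v(0, 2): opens on M3
  -> R1 @ bar 2 tick 0 v(0, 2): D3/A3 P5 -> E3/B3 P5 similar
  -> R2 @ bar 2 tick 0 v(0, 1): D3/F3 m3 -> E3/B3 P5 similar
  -> R2 @ bar 2 tick 0 v(1, 2): F3/A3 M3 -> B3/B3 P1 similar
  -> R7 @ bar 2 tick 0 v(1,): F3->B3 leap 6st
  -> R1 @ bar 3 tick 0 v(0, 2): E3/B3 P5 -> F3/C4 P5 similar
  -> R2 @ bar 3 tick 0 v(1, 2): B3/B3 P1 -> G4/C4 P5 similar
  -> R3 @ bar 3 tick 0 v(1, 2): G4 above C4
  -> R4 @ bar 3 tick 0 v(0, 1): F3/G4 M2 untreated
  -> R3 @ bar 3 tick 1 v(1, 2): G4 above C4
  -> R3 @ bar 3 tick 2 v(1, 2): G4 above C4
  -> R3 @ bar 3 tick 3 v(1, 2): G4 above C4
  -> R1 @ bar 4 tick 0 v(0, 2): F3/C4 P5 -> A3/E4 P5 similar
  -> R4 @ bar 4 tick 0 v(0, 1): A3/B3 M2 untreated
  -> R2 @ bar 6 tick 0 v(0, 2): G3/G4 P8 -> F3/C4 P5 similar
  -> R3 @ bar 6 tick 0 v(1, 2): F4 above C4
  -> R3 @ bar 6 tick 1 v(1, 2): F4 above C4
  -> R3 @ bar 6 tick 2 v(1, 2): F4 above C4
  -> R3 @ bar 6 tick 3 v(1, 2): F4 above C4
  -> R2 @ bar 7 tick 0 v(0, 2): F3/C4 P5 -> B2/B3 P8 similar
  -> R7 @ bar 7 tick 0 v(0,): F3->B2 leap 6st
  -> R7 @ bar 7 tick 0 v(1,): F4->G3 leap 10st
  -> R8 @ bar 7 tick 0 v(0, 2): penult P8 not 3rd/6th
  -> R2 @ bar 8 tick 0 v(0, 1): B2/G3 m6 -> C3/C4 P8 similar
  -> R6 @ bar 8 tick 3 v(0, 2): closes on M3

(0, 0, R5, (0, 2))
(2, 0, R1, (0, 2))
(2, 0, R2, (0, 1))
(2, 0, R2, (1, 2))
(2, 0, R7, (1,))
(3, 0, R1, (0, 2))
(3, 0, R2, (1, 2))
(3, 0, R3, (1, 2))
(3, 0, R4, (0, 1))
(3, 1, R3, (1, 2))
(3, 2, R3, (1, 2))
(3, 3, R3, (1, 2))
(4, 0, R1, (0, 2))
(4, 0, R4, (0, 1))
(6, 0, R2, (0, 2))
(6, 0, R3, (1, 2))
(6, 1, R3, (1, 2))
(6, 2, R3, (1, 2))
(6, 3, R3, (1, 2))
(7, 0, R2, (0, 2))
(7, 0, R7, (0,))
(7, 0, R7, (1,))
(7, 0, R8, (0, 2))
(8, 0, R2, (0, 1))
(8, 3, R6, (0, 2))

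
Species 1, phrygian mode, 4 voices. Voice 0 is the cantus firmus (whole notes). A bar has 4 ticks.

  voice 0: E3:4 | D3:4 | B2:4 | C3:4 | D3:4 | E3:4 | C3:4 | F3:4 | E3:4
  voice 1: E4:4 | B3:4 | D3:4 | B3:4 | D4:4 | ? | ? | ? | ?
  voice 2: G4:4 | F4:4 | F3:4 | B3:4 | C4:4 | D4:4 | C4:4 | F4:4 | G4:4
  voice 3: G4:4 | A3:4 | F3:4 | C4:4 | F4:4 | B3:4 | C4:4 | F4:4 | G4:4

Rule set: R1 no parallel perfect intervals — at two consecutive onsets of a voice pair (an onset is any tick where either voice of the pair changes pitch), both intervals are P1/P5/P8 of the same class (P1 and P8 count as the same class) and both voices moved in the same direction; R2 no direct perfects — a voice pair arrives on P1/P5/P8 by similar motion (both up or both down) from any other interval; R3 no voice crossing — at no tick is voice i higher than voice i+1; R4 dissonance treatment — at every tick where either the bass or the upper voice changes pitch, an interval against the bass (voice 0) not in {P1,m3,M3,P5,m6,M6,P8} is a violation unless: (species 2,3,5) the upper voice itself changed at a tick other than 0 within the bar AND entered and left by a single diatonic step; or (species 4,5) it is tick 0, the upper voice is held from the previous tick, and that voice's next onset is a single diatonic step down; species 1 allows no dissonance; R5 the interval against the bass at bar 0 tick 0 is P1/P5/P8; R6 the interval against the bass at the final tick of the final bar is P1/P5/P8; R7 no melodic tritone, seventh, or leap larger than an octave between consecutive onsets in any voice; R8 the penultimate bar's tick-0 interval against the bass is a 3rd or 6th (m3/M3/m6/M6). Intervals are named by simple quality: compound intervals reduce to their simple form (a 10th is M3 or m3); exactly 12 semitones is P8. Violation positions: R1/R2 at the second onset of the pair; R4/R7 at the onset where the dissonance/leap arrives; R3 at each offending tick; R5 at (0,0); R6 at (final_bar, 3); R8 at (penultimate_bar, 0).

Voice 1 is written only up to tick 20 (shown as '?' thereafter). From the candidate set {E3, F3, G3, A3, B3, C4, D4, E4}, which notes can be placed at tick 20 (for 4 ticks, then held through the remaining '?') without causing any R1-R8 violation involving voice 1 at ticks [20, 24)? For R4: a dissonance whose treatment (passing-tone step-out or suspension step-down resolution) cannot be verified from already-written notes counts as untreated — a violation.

{C4, G3}

E3: violates R2,R7
F3: violates R4
G3: legal
A3: violates R4
B3: violates R2
C4: legal
D4: violates R4
E4: violates R1,R3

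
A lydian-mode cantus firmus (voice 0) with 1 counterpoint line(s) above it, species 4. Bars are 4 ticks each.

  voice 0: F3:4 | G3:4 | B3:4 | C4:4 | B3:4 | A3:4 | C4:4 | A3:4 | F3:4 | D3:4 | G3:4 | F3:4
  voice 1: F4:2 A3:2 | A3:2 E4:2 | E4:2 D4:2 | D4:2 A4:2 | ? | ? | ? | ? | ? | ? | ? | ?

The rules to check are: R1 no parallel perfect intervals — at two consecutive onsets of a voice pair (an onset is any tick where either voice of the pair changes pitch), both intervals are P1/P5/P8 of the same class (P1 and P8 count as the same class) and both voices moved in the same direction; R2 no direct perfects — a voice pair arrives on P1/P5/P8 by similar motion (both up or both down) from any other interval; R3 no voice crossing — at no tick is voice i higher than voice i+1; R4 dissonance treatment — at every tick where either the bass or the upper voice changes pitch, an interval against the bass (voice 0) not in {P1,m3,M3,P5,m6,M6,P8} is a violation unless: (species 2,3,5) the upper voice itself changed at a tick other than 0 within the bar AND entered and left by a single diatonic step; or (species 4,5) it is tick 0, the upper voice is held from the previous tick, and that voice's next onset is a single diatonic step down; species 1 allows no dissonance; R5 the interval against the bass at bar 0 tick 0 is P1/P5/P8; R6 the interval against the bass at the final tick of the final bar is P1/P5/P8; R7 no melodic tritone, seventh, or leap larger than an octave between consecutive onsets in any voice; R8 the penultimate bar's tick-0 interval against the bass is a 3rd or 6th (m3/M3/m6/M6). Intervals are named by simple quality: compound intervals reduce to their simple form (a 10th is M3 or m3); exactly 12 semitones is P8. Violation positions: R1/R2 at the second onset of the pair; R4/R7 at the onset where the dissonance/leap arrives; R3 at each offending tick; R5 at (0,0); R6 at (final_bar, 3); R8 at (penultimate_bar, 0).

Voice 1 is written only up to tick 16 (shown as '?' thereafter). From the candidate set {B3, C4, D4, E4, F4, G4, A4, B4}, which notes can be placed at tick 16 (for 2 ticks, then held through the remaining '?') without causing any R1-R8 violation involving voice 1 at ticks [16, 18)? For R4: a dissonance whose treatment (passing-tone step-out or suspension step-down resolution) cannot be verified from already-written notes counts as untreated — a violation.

{B4, D4, G4}

B3: violates R2,R7
C4: violates R4
D4: legal
E4: violates R4
F4: violates R4
G4: legal
A4: violates R4
B4: legal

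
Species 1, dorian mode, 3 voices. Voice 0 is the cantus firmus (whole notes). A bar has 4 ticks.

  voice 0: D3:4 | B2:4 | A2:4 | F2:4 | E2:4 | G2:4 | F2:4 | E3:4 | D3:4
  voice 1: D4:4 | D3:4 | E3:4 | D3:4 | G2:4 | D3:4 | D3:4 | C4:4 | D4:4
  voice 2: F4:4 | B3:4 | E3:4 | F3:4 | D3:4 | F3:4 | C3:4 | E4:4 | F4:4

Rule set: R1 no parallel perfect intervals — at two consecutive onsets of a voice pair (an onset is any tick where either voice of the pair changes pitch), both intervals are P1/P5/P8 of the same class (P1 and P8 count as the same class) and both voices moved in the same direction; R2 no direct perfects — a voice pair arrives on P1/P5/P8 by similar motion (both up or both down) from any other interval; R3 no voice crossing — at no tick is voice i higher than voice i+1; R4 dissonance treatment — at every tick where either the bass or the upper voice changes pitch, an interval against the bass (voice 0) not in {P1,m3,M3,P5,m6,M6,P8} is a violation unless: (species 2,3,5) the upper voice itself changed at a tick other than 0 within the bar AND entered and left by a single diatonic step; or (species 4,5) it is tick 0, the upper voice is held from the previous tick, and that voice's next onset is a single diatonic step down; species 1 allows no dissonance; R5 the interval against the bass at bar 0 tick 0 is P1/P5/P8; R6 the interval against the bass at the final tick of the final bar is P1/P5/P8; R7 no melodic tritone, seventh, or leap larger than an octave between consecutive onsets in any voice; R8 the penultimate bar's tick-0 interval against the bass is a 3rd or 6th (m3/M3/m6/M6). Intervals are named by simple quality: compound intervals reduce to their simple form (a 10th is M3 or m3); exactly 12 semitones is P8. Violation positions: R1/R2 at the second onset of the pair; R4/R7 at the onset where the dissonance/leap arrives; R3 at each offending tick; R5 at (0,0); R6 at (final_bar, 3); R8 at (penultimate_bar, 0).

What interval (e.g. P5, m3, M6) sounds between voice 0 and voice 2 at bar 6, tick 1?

P5

voice 0=F2 voice 2=C3 -> P5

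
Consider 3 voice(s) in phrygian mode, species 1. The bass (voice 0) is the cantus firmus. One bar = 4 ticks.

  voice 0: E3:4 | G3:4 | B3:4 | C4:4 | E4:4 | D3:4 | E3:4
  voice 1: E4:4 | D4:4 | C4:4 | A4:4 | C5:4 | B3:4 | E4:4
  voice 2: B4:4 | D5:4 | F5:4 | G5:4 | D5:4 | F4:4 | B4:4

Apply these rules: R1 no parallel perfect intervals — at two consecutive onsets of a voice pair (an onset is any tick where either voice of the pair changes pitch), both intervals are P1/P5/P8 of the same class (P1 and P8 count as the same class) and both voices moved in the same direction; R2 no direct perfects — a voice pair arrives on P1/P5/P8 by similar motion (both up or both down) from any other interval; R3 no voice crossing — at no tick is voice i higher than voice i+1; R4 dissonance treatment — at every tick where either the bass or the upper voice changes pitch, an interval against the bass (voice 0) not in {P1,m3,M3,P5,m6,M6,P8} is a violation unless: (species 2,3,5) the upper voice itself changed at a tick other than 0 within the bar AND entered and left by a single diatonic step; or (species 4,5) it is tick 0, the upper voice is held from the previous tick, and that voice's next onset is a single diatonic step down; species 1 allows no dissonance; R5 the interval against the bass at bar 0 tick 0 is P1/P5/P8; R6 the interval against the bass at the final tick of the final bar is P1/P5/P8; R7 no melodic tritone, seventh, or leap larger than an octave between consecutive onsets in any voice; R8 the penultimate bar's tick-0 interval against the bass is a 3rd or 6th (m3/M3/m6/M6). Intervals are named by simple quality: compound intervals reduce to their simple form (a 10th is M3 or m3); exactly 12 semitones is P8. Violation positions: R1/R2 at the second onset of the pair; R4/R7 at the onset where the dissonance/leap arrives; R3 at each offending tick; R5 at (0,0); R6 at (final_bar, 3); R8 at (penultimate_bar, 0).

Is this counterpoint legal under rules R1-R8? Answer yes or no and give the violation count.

No (11 violations)

bar 0: v0=E3 v1=E4 v2=B4 (P5)
bar 1: v0=G3 v1=D4 v2=D5 (P5)
bar 2: v0=B3 v1=C4 v2=F5 (TT)
bar 3: v0=C4 v1=A4 v2=G5 (P5)
bar 4: v0=E4 v1=C5 v2=D5 (m7)
bar 5: v0=D3 v1=B3 v2=F4 (m3)
bar 6: v0=E3 v1=E4 v2=B4 (P5)
  R1 @ bar1.0: E3/B4 P5 -> G3/D5 P5 similar
  R4 @ bar2.0: B3/C4 m2 untreated
  R4 @ bar2.0: B3/F5 TT untreated
  R2 @ bar3.0: B3/F5 TT -> C4/G5 P5 similar
  R4 @ bar4.0: E4/D5 m7 untreated
  R7 @ bar5.0: E4->D3 leap 14st
  R7 @ bar5.0: C5->B3 leap 13st
  R2 @ bar6.0: D3/B3 M6 -> E3/E4 P8 similar
  R2 @ bar6.0: D3/F4 m3 -> E3/B4 P5 similar
  R2 @ bar6.0: B3/F4 TT -> E4/B4 P5 similar
  R7 @ bar6.0: F4->B4 leap 6st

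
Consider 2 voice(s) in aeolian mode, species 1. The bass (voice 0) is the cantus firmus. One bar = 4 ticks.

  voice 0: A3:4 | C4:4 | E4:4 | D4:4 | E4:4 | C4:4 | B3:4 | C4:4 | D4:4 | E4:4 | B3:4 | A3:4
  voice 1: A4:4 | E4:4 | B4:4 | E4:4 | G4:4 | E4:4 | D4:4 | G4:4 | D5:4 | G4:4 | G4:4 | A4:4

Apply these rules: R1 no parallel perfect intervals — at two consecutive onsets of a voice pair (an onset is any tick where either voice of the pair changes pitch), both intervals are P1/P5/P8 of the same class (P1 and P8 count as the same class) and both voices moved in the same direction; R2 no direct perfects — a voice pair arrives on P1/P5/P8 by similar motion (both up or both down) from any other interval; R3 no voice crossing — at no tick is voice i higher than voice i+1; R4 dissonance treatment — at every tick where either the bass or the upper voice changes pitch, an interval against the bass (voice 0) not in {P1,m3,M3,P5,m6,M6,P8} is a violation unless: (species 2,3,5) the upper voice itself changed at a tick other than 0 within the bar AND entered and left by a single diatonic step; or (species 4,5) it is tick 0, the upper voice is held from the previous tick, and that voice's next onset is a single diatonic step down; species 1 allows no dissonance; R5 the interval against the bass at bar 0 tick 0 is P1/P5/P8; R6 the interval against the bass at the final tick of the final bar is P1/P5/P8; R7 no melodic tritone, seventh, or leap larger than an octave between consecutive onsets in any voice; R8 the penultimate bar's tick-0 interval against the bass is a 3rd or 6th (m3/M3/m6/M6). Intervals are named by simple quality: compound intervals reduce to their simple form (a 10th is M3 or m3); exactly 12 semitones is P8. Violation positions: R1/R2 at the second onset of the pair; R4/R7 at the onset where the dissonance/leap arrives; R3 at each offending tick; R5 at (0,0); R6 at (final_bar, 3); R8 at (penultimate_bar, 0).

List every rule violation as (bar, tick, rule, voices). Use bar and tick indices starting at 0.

bar 0: v0=A3 v1=A4 downbeat P8
bar 1: v0=C4 v1=E4 downbeat M3
bar 2: v0=E4 v1=B4 downbeat P5
bar 3: v0=D4 v1=E4 downbeat M2
bar 4: v0=E4 v1=G4 downbeat m3
bar 5: v0=C4 v1=E4 downbeat M3
bar 6: v0=B3 v1=D4 downbeat m3
bar 7: v0=C4 v1=G4 downbeat P5
bar 8: v0=D4 v1=D5 downbeat P8
bar 9: v0=E4 v1=G4 downbeat m3
bar 10: v0=B3 v1=G4 downbeat m6
bar 11: v0=A3 v1=A4 downbeat P8
  -> R2 @ bar 2 tick 0 v(0, 1): C4/E4 M3 -> E4/B4 P5 similar
  -> R4 @ bar 3 tick 0 v(0, 1): D4/E4 M2 untreated
  -> R2 @ bar 7 tick 0 v(0, 1): B3/D4 m3 -> C4/G4 P5 similar
  -> R2 @ bar 8 tick 0 v(0, 1): C4/G4 P5 -> D4/D5 P8 similar

(2, 0, R2, (0, 1))
(3, 0, R4, (0, 1))
(7, 0, R2, (0, 1))
(8, 0, R2, (0, 1))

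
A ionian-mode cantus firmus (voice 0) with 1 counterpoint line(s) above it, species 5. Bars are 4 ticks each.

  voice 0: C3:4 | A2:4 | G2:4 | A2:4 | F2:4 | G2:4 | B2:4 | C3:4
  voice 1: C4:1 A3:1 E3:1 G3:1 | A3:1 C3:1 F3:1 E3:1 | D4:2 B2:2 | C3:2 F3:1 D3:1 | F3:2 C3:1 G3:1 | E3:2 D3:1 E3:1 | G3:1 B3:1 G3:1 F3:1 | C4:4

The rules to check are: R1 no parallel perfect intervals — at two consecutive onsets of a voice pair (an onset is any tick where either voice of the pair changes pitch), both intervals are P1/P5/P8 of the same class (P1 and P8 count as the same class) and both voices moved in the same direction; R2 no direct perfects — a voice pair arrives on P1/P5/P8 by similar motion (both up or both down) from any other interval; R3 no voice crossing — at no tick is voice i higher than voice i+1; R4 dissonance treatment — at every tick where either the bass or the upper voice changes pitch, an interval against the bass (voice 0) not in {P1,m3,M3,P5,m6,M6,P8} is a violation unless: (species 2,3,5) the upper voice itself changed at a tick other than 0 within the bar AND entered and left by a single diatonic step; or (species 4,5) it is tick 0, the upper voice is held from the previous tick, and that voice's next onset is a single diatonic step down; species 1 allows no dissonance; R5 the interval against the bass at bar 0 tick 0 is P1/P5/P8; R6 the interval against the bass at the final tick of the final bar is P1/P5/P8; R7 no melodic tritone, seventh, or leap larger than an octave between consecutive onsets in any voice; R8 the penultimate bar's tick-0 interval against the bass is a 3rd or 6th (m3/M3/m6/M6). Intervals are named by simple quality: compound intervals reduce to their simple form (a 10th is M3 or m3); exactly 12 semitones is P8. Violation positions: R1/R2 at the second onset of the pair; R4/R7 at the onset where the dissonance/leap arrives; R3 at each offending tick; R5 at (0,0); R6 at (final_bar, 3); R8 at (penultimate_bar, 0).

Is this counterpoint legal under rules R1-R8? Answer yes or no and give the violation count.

bar 0: v0=C3 v1=C4 (P8)
bar 1: v0=A2 v1=A3 (P8)
bar 2: v0=G2 v1=D4 (P5)
bar 3: v0=A2 v1=C3 (m3)
bar 4: v0=F2 v1=F3 (P8)
bar 5: v0=G2 v1=E3 (M6)
bar 6: v0=B2 v1=G3 (m6)
bar 7: v0=C3 v1=C4 (P8)
  R7 @ bar2.0: E3->D4 leap 10st
  R7 @ bar2.2: D4->B2 leap 15st
  R4 @ bar3.3: A2/D3 P4 untreated
  R4 @ bar4.3: F2/G3 M2 untreated
  R4 @ bar6.3: B2/F3 TT untreated
  R2 @ bar7.0: B2/F3 TT -> C3/C4 P8 similar

No (6 violations)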